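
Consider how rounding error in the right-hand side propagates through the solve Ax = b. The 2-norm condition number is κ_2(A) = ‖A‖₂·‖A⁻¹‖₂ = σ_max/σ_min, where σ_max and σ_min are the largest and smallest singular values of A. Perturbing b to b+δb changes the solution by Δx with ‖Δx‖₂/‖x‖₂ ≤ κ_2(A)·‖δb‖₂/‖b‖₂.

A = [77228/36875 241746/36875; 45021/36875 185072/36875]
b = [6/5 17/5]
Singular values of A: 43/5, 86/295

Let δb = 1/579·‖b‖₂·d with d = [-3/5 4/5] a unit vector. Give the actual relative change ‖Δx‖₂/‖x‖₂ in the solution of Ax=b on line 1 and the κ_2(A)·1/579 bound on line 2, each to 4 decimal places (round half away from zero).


0.0031
0.0509

largest singular value 43/5, smallest 86/295
κ_2(A) = (43/5) / (86/295) = 29.5000
κ_2(A)·‖δb‖/‖b‖ = 0.0509
solve Ax = b  →  x = [-6.4884 2.2558]
2-norm of b is 3.6056; of x, 6.8693
with δb = [-0.0037 0.0050], A·Δx = δb → ‖Δx‖ = 0.0214
realised ‖Δx‖/‖x‖ = 0.0031
so the bound overstates the realised error by a factor of ≈ 16.3848 (computed from the unrounded values)


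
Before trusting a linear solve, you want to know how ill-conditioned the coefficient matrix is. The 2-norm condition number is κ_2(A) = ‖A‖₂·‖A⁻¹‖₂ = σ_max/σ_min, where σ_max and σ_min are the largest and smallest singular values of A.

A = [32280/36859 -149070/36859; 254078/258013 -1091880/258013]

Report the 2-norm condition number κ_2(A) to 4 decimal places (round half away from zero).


AᵀA = [3352964/1930649 -14883840/1930649; -14883840/1930649 66154500/1930649]; tr = 1695304/47089, det = 3600/47089
eigenvalues of AᵀA: λ = (tr ± √(tr²−4·det))/2 = 36, 100/47089
κ = σ_max/σ_min = 6/(10/217) = 130.2000

130.2000


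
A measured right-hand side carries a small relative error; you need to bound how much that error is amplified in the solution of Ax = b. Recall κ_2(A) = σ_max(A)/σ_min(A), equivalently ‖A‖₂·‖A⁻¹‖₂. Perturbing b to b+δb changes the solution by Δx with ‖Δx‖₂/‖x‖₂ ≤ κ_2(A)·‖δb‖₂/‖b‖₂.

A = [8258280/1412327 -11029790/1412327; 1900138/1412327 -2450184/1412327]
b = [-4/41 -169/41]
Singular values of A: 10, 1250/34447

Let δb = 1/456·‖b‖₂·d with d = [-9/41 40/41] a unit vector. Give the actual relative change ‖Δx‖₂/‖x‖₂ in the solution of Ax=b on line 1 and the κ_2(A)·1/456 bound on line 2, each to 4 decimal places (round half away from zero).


0.0023
0.6043

largest singular value 10, smallest 1250/34447
κ_2(A) = 10 / (1250/34447) = 275.5760
perturbation bound = 275.5760·1/456 = 0.6043
solve Ax = b  →  x = [-88.2443 -66.0582]
2-norm of b is 4.1231; of x, 110.2304
with δb = [-0.0020 0.0088], A·Δx = δb → ‖Δx‖ = 0.2492
relative error = 0.0023
realised/bound (from unrounded values) ≈ 0.0037


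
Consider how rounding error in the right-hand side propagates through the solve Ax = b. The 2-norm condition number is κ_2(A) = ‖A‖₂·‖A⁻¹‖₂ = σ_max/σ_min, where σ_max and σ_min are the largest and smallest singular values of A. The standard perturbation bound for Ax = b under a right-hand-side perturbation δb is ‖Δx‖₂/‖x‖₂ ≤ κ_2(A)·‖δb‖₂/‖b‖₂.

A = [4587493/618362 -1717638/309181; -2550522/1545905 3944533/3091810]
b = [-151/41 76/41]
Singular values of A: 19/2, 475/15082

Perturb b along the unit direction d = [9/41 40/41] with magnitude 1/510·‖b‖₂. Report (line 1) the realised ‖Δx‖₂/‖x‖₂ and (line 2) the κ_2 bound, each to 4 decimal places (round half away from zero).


largest singular value 19/2, smallest 475/15082
condition number: (19/2) ÷ (475/15082) = 301.6400
worst-case relative error ≤ 301.6400 × 1/510 = 0.5915
solve Ax = b  →  x = [18.7141 25.6539]
‖b‖₂ = 4.1231 and ‖x‖₂ = 31.7544
re-solving with b+δb shifts x by Δx of norm 0.2567
relative error = 0.0081
tightness: 0.0081 against a bound of 0.5915 (unrounded ratio ≈ 0.0137)

0.0081
0.5915


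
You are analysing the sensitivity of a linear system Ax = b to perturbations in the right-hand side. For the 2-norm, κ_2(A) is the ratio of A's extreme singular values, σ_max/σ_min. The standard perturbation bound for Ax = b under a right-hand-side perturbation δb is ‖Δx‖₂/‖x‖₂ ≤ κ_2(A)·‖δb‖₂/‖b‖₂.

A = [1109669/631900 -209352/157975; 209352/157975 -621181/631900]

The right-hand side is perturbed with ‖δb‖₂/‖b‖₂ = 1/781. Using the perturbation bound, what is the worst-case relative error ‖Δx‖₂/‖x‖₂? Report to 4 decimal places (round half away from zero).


form AᵀA = [77304697921/15971904400 -3623569092/998244025; -3623569092/998244025 43484719729/15971904400] with trace 2415788353/319438088 and determinant 9150625/10222018816
char-poly roots: 121/16 and 75625/638876176
κ = σ_max/σ_min = (11/4)/(275/25276) = 252.7600
bound on ‖Δx‖/‖x‖: κ·ε = 252.7600·1/781 = 0.3236

0.3236


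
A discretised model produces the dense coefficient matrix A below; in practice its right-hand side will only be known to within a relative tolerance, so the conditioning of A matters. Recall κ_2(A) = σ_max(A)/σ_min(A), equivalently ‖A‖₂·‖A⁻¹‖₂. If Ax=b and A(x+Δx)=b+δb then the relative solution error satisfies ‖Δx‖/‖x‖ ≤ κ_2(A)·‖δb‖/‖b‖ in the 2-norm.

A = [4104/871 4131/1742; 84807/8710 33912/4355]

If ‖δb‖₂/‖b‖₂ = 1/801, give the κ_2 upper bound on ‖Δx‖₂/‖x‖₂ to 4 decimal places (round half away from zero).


form AᵀA = [52523721/448900 9762768/112225; 9762768/112225 29743929/448900] with trace 1645353/8978 and determinant 13286025/71824
λ_max, λ_min = (1645353/8978 ± √661886382096/20151121)/2 = 729/4, 18225/17956
so κ_2 = √((729/4) / (18225/17956)) = 13.4000
perturbation bound = 13.4000·1/801 = 0.0167

0.0167


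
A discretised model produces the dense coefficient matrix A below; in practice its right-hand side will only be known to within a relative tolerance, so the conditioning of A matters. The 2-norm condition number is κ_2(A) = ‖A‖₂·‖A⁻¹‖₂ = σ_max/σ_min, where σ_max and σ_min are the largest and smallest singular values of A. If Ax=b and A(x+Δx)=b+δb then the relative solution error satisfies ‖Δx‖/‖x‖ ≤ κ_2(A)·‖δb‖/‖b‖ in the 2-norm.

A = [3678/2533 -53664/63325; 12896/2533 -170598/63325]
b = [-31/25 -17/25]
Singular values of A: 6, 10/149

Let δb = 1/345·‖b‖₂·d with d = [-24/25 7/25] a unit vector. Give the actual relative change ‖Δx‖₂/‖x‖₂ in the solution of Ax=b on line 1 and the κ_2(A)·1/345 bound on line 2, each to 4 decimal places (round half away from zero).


0.0041
0.2591

σ_max = 6, σ_min = 10/149
κ_2(A) = 6 / (10/149) = 89.4000
bound on ‖Δx‖/‖x‖: κ·ε = 89.4000·1/345 = 0.2591
solve Ax = b  →  x = [6.8647 13.2255]
‖b‖ = 1.4142, ‖x‖ = 14.9009
δb = ε·‖b‖·d = [-0.0039 0.0011]; solving A·Δx = δb gives ‖Δx‖ = 0.0611
realised ‖Δx‖/‖x‖ = 0.0041
so the bound overstates the realised error by a factor of ≈ 63.2193 (computed from the unrounded values)


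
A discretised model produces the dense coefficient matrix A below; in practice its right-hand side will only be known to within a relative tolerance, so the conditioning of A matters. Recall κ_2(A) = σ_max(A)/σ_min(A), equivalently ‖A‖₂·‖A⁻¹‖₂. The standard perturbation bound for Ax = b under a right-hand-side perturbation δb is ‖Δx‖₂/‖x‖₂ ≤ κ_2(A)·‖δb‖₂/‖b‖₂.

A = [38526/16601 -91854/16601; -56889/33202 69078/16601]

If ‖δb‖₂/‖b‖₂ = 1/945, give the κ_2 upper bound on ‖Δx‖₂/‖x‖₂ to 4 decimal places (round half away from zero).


form AᵀA = [9173369025/1102372804 -5503656375/275593201; -5503656375/275593201 13208927400/275593201] with trace 366917625/6522916 and determinant 50625/1630729
eigenvalues of AᵀA: λ = (tr ± √(tr²−4·det))/2 = 225/4, 900/1630729
κ_2(A) = √(λ_max/λ_min) = √((225/4) / (900/1630729)) = 319.2500
perturbation bound = 319.2500·1/945 = 0.3378

0.3378


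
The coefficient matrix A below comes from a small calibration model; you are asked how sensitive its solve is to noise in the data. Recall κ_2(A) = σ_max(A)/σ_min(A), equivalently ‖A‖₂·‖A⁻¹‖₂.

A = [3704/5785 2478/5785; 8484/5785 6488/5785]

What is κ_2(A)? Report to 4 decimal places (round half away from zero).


M = AᵀA = [507088/198025 380016/198025; 380016/198025 285412/198025]. tr(M)=31700/7921, det(M)=64/7921
solving λ² − 31700/7921·λ + 64/7921 = 0 gives λ = 4, 16/7921
σ_max=√4=2, σ_min=√(16/7921)=(4/89) → κ = 44.5000

44.5000


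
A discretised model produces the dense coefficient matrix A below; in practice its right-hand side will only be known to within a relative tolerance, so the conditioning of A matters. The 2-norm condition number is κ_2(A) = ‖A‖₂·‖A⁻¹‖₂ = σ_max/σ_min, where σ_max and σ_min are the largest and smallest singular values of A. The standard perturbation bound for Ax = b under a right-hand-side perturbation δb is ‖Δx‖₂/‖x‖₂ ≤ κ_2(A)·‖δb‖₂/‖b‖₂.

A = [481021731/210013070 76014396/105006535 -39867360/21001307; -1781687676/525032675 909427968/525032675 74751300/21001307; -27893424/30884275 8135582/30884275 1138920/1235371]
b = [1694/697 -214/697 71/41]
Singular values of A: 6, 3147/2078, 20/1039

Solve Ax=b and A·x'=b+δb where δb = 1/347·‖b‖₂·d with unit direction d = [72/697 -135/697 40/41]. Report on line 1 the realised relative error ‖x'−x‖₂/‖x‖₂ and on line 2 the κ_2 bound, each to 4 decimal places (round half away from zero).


0.0043
0.8983

from the listed singular values, σ₁ = 6, σ_n = 20/1039
κ = σ_max/σ_min = 6/(20/1039) = 311.7000
κ_2(A)·‖δb‖/‖b‖ = 0.8983
solve Ax = b  →  x = [69.2746 -18.8294 75.1230]
‖b‖ = 3.0000, ‖x‖ = 103.9085
Δx = A⁻¹·δb where δb = 1/347·3.0000·d; ‖Δx‖ = 0.4491
relative error = 0.0043
tightness: 0.0043 against a bound of 0.8983 (unrounded ratio ≈ 0.0048)


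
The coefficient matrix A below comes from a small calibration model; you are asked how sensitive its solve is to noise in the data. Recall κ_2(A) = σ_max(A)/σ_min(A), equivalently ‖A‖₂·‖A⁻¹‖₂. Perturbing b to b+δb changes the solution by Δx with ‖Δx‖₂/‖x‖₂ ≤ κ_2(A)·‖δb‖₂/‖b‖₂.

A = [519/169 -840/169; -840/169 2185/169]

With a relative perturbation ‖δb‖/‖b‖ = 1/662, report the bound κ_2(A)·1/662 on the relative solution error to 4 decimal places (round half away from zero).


0.0227

AᵀA = [5769/169 -13440/169; -13440/169 32425/169]; tr = 226, det = 225
eigenvalues of AᵀA: λ = (tr ± √(tr²−4·det))/2 = 225, 1
κ = σ_max/σ_min = 15/1 = 15.0000
perturbation bound = 15.0000·1/662 = 0.0227


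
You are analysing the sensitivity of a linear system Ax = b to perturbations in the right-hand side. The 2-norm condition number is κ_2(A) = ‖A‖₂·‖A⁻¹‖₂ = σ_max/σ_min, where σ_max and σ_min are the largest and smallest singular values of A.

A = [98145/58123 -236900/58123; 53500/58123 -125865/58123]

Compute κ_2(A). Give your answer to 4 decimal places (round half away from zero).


form AᵀA = [43234225/11689561 -103752000/11689561; -103752000/11689561 249009025/11689561] with trace 1729250/69169 and determinant 625/69169
char-poly roots: 25 and 25/69169
κ_2(A) = √(λ_max/λ_min) = √(25 / (25/69169)) = 263.0000

263.0000


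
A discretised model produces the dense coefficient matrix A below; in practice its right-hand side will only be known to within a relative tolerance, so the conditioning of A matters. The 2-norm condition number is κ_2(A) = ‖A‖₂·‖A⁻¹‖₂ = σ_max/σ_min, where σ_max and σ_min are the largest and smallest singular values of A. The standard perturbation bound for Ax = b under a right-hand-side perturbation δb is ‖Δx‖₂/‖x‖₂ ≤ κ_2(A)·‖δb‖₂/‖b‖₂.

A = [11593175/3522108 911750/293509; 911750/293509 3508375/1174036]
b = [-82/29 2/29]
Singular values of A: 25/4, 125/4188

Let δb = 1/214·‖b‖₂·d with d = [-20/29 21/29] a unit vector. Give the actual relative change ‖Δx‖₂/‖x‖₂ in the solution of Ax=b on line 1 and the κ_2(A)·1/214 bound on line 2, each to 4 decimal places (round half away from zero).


σ_max = 25/4, σ_min = 125/4188
κ = σ_max/σ_min = (25/4)/(125/4188) = 209.4000
κ_2(A)·‖δb‖/‖b‖ = 0.9785
solve Ax = b  →  x = [-46.4441 48.3023]
2-norm of b is 2.8284; of x, 67.0088
re-solving with b+δb shifts x by Δx of norm 0.4428
relative error = 0.0066
realised/bound (from unrounded values) ≈ 0.0068

0.0066
0.9785


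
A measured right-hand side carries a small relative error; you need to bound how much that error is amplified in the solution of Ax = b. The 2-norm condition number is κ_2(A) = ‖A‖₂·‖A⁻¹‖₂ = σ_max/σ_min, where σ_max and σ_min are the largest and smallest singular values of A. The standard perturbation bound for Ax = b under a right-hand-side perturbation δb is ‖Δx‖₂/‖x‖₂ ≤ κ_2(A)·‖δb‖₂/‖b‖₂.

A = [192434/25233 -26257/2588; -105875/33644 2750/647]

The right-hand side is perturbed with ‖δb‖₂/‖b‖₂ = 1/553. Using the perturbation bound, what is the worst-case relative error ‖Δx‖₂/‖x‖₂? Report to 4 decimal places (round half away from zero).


0.7020

M = AᵀA = [4102835209/60279696 -113965544/1255827; -113965544/1255827 810430049/6697744]. tr(M)=5698352825/30139848, det(M)=228765625/964475136
solving λ² − 5698352825/30139848·λ + 228765625/964475136 = 0 gives λ = 3025/16, 75625/60279696
κ = σ_max/σ_min = (55/4)/(275/7764) = 388.2000
bound on ‖Δx‖/‖x‖: κ·ε = 388.2000·1/553 = 0.7020


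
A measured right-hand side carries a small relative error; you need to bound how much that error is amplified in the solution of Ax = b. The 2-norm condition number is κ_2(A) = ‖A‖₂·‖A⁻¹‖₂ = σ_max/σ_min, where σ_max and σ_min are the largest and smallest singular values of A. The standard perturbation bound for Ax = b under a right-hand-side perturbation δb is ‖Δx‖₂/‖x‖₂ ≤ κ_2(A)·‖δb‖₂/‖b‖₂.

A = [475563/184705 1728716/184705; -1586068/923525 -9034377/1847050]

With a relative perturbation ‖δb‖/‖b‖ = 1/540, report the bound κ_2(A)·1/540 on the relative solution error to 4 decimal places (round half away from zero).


0.0644

form AᵀA = [28268567041/2951205625 95907966462/2951205625; 95907966462/2951205625 1316490894961/11804822500] with trace 2287304261/18887716 and determinant 228765625/18887716
char-poly roots: 121 and 1890625/18887716
κ = σ_max/σ_min = 11/(1375/4346) = 34.7680
worst-case relative error ≤ 34.7680 × 1/540 = 0.0644


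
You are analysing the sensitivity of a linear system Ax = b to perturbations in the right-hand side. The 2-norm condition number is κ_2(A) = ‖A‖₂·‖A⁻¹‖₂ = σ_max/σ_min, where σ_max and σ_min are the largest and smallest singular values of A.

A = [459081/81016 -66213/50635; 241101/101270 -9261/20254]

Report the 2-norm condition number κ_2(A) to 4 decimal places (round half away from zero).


form AᵀA = [36680231889/970945600 -41257755/4854728; -41257755/4854728 116454429/60684100] with trace 22928913/577600 and determinant 15752961/57760000
char-poly roots: 3969/100 and 3969/577600
σ_max=√(3969/100)=(63/10), σ_min=√(3969/577600)=(63/760) → κ = 76.0000

76.0000


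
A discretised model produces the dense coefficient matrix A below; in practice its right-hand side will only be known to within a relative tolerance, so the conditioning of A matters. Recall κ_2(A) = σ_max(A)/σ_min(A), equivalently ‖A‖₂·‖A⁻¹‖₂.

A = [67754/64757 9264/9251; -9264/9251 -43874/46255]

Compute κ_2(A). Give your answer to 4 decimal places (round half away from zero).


form AᵀA = [10458820/4986289 7114752/3561635; 7114752/3561635 4840036/2544025] with trace 592904/148225 and determinant 16/148225
λ_max, λ_min = (592904/148225 ± √351525666816/21970650625)/2 = 4, 4/148225
so κ_2 = √(4 / (4/148225)) = 385.0000

385.0000


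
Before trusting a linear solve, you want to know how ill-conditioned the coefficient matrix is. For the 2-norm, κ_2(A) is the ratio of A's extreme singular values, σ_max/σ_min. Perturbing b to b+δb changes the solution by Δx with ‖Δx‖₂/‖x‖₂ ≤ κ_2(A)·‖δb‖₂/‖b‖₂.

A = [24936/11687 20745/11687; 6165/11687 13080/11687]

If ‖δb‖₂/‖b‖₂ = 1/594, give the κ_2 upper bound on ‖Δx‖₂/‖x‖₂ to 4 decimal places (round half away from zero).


0.0104

M = AᵀA = [3904209/808201 3538080/808201; 3538080/808201 3558825/808201]. tr(M)=8874/961, det(M)=2025/961
λ_max, λ_min = (8874/961 ± √70963776/923521)/2 = 9, 225/961
κ = σ_max/σ_min = 3/(15/31) = 6.2000
κ_2(A)·‖δb‖/‖b‖ = 0.0104


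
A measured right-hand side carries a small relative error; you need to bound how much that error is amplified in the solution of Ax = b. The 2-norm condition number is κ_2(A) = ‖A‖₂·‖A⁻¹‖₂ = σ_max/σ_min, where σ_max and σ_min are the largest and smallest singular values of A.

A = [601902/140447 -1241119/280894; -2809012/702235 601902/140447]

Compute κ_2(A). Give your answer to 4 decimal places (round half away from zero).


104.3750

AᵀA = [20151841684/586366225 -4231070109/117273245; -4231070109/117273245 3554721097/93818596]; tr = 201516521/2788900, det = 334084/697225
solving λ² − 201516521/2788900·λ + 334084/697225 = 0 gives λ = 289/4, 4624/697225
σ_max=√(289/4)=(17/2), σ_min=√(4624/697225)=(68/835) → κ = 104.3750


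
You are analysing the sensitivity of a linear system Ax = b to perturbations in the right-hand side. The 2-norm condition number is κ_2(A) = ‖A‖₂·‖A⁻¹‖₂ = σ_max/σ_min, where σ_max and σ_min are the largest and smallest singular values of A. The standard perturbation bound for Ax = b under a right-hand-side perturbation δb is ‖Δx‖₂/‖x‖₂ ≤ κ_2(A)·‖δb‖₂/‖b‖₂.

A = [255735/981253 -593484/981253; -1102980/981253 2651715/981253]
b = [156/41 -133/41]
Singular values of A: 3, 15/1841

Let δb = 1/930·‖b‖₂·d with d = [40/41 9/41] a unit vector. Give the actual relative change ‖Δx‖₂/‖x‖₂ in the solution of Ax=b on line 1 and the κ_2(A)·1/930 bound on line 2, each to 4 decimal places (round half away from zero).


0.0018
0.3959

largest singular value 3, smallest 15/1841
condition number: 3 ÷ (15/1841) = 368.2000
worst-case relative error ≤ 368.2000 × 1/930 = 0.3959
solve Ax = b  →  x = [340.3897 140.3846]
‖b‖₂ = 5.0000 and ‖x‖₂ = 368.2024
Δx = A⁻¹·δb where δb = 1/930·5.0000·d; ‖Δx‖ = 0.6599
relative error = 0.0018
tightness: 0.0018 against a bound of 0.3959 (unrounded ratio ≈ 0.0045)


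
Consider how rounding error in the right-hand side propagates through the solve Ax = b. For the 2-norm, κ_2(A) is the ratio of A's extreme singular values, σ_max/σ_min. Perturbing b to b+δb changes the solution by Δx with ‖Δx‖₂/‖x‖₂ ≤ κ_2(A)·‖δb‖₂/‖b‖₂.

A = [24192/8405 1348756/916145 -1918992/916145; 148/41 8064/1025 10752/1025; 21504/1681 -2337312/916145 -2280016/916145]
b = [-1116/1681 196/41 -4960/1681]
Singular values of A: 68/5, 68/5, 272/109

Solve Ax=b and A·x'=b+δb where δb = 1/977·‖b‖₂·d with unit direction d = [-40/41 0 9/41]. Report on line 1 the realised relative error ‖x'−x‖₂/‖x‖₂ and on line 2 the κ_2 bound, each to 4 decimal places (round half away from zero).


0.0056
0.0056

from the listed singular values, σ₁ = 68/5, σ_n = 272/109
κ = σ_max/σ_min = (68/5)/(272/109) = 5.4500
κ_2(A)·‖δb‖/‖b‖ = 0.0056
solve Ax = b  →  x = [-0.1211 0.2388 0.3183]
‖b‖₂ = 5.6569 and ‖x‖₂ = 0.4159
δb = ε·‖b‖·d = [-0.0056 0.0000 0.0013]; solving A·Δx = δb gives ‖Δx‖ = 0.0023
dividing the unrounded norms, ‖Δx‖/‖x‖ = 0.0056
realised/bound = 1 exactly: the bound is attained for this b and d


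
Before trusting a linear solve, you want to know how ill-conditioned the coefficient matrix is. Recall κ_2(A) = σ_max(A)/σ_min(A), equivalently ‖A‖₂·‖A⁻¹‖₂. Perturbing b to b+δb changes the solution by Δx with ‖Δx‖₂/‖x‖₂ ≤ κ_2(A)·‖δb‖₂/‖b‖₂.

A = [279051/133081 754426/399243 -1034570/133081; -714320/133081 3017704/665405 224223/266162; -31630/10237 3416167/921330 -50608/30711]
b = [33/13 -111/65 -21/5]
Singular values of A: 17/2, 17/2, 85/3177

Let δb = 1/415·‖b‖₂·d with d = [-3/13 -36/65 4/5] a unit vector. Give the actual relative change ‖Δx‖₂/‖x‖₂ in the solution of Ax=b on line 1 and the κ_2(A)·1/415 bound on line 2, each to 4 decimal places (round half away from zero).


from the listed singular values, σ₁ = 17/2, σ_n = 85/3177
condition number: (17/2) ÷ (85/3177) = 317.7000
perturbation bound = 317.7000·1/415 = 0.7655
solve Ax = b  →  x = [-71.2637 -77.5862 -38.4073]
‖b‖₂ = 5.1962 and ‖x‖₂ = 112.1305
Δx = A⁻¹·δb where δb = 1/415·5.1962·d; ‖Δx‖ = 0.4680
realised ‖Δx‖/‖x‖ = 0.0042
tightness: 0.0042 against a bound of 0.7655 (unrounded ratio ≈ 0.0055)

0.0042
0.7655


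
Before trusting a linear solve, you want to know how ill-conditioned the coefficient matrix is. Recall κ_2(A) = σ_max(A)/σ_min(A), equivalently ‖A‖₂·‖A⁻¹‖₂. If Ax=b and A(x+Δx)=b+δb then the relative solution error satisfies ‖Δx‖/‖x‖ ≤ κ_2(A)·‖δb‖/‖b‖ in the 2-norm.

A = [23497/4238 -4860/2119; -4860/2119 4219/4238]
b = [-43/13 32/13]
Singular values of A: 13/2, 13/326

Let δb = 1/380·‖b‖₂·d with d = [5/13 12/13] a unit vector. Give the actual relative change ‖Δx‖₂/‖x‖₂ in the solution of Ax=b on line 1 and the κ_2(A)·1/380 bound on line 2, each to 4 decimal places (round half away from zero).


largest singular value 13/2, smallest 13/326
κ = σ_max/σ_min = (13/2)/(13/326) = 163.0000
perturbation bound = 163.0000·1/380 = 0.4289
solve Ax = b  →  x = [9.0769 23.3846]
‖b‖ = 4.1231, ‖x‖ = 25.0845
re-solving with b+δb shifts x by Δx of norm 0.2721
realised ‖Δx‖/‖x‖ = 0.0108
so the bound overstates the realised error by a factor of ≈ 39.5452 (computed from the unrounded values)

0.0108
0.4289


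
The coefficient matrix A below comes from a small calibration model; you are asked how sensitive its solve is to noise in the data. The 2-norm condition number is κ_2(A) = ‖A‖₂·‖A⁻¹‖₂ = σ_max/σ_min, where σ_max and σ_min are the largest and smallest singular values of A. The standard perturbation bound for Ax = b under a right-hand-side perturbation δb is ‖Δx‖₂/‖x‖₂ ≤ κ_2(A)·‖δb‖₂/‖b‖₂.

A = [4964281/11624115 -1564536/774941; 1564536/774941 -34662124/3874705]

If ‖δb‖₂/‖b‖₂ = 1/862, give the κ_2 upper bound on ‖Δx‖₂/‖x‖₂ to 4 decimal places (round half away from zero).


M = AᵀA = [342292080481/80380755225 -33800757256/1786239005; -33800757256/1786239005 751134540496/8931195025]. tr(M)=845033069/9563445, det(M)=78074896/1195430625
char-poly roots: 2209/25 and 35344/47817225
κ_2(A) = √(λ_max/λ_min) = √((2209/25) / (35344/47817225)) = 345.7500
perturbation bound = 345.7500·1/862 = 0.4011

0.4011


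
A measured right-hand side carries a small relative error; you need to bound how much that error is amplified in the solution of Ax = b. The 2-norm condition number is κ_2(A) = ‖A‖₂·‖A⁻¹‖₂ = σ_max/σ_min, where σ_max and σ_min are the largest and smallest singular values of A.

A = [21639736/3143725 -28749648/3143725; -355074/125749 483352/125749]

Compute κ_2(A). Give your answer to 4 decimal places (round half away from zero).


241.8250

M = AᵀA = [3237139882084/58479330625 -4315981496112/58479330625; -4315981496112/58479330625 5754795754816/58479330625]. tr(M)=359677425476/2339173225, det(M)=945685504/2339173225
solving λ² − 359677425476/2339173225·λ + 945685504/2339173225 = 0 gives λ = 3844/25, 246016/93566929
so κ_2 = √((3844/25) / (246016/93566929)) = 241.8250


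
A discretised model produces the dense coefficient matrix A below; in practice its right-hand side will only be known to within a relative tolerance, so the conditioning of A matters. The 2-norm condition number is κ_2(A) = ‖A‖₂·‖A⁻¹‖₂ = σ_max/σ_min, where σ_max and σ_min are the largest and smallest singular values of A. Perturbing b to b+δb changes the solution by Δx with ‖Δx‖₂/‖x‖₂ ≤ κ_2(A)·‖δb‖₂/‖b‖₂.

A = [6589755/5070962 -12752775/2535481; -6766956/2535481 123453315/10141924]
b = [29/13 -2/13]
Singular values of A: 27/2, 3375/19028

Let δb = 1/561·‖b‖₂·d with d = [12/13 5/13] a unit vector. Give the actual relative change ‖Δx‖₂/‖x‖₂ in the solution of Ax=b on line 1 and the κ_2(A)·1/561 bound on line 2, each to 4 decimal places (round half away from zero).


0.0020
0.1357

largest singular value 27/2, smallest 3375/19028
κ = σ_max/σ_min = (27/2)/(3375/19028) = 76.1120
bound on ‖Δx‖/‖x‖: κ·ε = 76.1120·1/561 = 0.1357
solve Ax = b  →  x = [11.0171 2.4029]
‖b‖₂ = 2.2361 and ‖x‖₂ = 11.2761
re-solving with b+δb shifts x by Δx of norm 0.0225
realised ‖Δx‖/‖x‖ = 0.0020
so the bound overstates the realised error by a factor of ≈ 68.0781 (computed from the unrounded values)


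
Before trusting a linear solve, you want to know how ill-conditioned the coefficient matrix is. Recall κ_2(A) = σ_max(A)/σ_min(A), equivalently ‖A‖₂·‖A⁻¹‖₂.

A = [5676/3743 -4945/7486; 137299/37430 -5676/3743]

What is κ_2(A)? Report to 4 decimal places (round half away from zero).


AᵀA = [22072713001/1401004900 -459824112/70050245; -459824112/70050245 153320929/56040196]; tr = 12952868113/700502450, det = 3418801/224160784
eigenvalues of AᵀA: λ = (tr ± √(tr²−4·det))/2 = 1849/100, 46225/56040196
κ = σ_max/σ_min = (43/10)/(215/7486) = 149.7200

149.7200


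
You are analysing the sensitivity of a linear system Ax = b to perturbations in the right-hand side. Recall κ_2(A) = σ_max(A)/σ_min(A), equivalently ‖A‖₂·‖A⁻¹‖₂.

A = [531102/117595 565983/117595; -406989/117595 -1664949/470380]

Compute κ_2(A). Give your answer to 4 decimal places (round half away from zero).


101.3750

AᵀA = [17908375221/553143361 75199789665/2212573444; 75199789665/2212573444 315897730929/8850293776]; tr = 716327865/10523536, det = 1185921/2630884
eigenvalues of AᵀA: λ = (tr ± √(tr²−4·det))/2 = 1089/16, 4356/657721
σ_max=√(1089/16)=(33/4), σ_min=√(4356/657721)=(66/811) → κ = 101.3750


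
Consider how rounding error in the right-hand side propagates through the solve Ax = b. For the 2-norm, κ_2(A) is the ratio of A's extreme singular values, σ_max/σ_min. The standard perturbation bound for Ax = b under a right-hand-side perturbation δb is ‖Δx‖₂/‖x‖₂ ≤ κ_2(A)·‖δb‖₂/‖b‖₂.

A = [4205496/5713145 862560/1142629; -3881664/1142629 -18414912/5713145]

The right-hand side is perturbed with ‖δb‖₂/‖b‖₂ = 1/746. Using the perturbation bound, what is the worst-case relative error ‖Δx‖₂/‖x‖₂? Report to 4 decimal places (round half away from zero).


AᵀA = [234603855936/19417029025 44680543488/3883405805; 44680543488/3883405805 212795495424/19417029025]; tr = 106396992/4617605, det = 21233664/577200625
solving λ² − 106396992/4617605·λ + 21233664/577200625 = 0 gives λ = 576/25, 36864/23088025
so κ_2 = √((576/25) / (36864/23088025)) = 120.1250
worst-case relative error ≤ 120.1250 × 1/746 = 0.1610

0.1610


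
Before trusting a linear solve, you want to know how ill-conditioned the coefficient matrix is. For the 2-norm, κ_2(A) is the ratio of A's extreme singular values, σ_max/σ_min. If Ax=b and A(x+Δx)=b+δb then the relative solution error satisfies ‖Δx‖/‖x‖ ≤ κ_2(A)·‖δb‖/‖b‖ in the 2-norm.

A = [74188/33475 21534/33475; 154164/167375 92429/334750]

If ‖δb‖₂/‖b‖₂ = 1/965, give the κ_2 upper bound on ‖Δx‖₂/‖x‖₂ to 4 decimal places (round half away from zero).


0.3335

AᵀA = [954810784/165765625 278483562/165765625; 278483562/165765625 324937489/663062500]; tr = 6630689/1060900, det = 4/10609
solving λ² − 6630689/1060900·λ + 4/10609 = 0 gives λ = 25/4, 16/265225
so κ_2 = √((25/4) / (16/265225)) = 321.8750
worst-case relative error ≤ 321.8750 × 1/965 = 0.3335


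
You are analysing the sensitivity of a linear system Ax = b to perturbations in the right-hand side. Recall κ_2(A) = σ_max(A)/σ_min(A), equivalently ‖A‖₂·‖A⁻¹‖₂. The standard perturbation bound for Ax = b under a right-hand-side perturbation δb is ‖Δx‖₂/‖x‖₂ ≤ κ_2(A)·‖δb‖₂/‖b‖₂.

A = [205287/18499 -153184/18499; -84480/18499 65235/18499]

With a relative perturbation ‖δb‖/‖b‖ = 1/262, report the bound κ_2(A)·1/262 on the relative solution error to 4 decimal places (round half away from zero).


0.6518

AᵀA = [291595401/2024929 -218684832/2024929; -218684832/2024929 164029249/2024929]; tr = 455624650/2024929, det = 3515625/2024929
char-poly roots: 225 and 15625/2024929
κ = σ_max/σ_min = 15/(125/1423) = 170.7600
worst-case relative error ≤ 170.7600 × 1/262 = 0.6518


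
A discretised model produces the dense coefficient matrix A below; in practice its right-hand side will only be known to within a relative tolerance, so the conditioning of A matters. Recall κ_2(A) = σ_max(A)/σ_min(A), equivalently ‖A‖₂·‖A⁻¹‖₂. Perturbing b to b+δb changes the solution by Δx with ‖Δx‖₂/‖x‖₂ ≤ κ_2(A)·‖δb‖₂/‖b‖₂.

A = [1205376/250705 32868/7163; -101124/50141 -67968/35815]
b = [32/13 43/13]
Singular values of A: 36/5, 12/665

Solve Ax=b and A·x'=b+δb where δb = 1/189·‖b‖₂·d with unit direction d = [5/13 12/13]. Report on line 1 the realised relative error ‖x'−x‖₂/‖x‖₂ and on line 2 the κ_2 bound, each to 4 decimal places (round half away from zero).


from the listed singular values, σ₁ = 36/5, σ_n = 12/665
condition number: (36/5) ÷ (12/665) = 399.0000
κ_2(A)·‖δb‖/‖b‖ = 2.1111
solve Ax = b  →  x = [-152.7730 160.6130]
‖b‖₂ = 4.1231 and ‖x‖₂ = 221.6667
Δx = A⁻¹·δb where δb = 1/189·4.1231·d; ‖Δx‖ = 1.2089
relative error = 0.0055
tightness: 0.0055 against a bound of 2.1111 (unrounded ratio ≈ 0.0026)

0.0055
2.1111


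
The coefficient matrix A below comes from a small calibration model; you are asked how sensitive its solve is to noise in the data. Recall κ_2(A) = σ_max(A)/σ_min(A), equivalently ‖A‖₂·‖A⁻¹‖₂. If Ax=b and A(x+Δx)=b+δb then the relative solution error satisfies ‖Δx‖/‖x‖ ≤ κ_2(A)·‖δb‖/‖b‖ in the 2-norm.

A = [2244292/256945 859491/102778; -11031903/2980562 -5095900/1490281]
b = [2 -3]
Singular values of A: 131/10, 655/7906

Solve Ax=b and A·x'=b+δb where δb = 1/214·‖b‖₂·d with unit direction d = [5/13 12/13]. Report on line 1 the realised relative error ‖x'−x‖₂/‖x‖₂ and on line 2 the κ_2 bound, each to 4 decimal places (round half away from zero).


largest singular value 131/10, smallest 655/7906
κ = σ_max/σ_min = (131/10)/(655/7906) = 158.1200
worst-case relative error ≤ 158.1200 × 1/214 = 0.7389
solve Ax = b  →  x = [16.8144 -17.3231]
‖b‖ = 3.6056, ‖x‖ = 24.1415
re-solving with b+δb shifts x by Δx of norm 0.2034
relative error = 0.0084
tightness: 0.0084 against a bound of 0.7389 (unrounded ratio ≈ 0.0114)

0.0084
0.7389


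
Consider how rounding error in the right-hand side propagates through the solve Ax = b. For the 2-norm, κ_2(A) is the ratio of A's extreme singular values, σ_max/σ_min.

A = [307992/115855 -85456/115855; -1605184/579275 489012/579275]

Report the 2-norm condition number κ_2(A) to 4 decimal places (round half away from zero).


79.9000

AᵀA = [5883582016/399000625 -1715753088/399000625; -1715753088/399000625 501427984/399000625]; tr = 10216016/638401, det = 25600/638401
λ_max, λ_min = (10216016/638401 ± √104301610649856/407555836801)/2 = 16, 1600/638401
κ = σ_max/σ_min = 4/(40/799) = 79.9000


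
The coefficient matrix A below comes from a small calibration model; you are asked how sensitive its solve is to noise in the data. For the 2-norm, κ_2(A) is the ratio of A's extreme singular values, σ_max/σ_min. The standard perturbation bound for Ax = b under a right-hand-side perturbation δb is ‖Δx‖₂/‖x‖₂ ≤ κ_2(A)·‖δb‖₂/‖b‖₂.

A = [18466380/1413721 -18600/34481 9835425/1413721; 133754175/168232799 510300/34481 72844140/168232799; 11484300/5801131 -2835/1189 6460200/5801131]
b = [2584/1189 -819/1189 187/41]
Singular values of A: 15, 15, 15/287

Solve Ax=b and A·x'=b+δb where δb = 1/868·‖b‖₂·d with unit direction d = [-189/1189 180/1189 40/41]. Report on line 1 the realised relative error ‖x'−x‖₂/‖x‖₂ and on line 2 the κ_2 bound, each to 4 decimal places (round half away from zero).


0.0015
0.3306

σ_max = 15, σ_min = 15/287
κ_2(A) = 15 / (15/287) = 287.0000
perturbation bound = 287.0000·1/868 = 0.3306
solve Ax = b  →  x = [-35.8514 -0.0989 67.6170]
‖b‖₂ = 5.0990 and ‖x‖₂ = 76.5336
Δx = A⁻¹·δb where δb = 1/868·5.0990·d; ‖Δx‖ = 0.1124
dividing the unrounded norms, ‖Δx‖/‖x‖ = 0.0015
tightness: 0.0015 against a bound of 0.3306 (unrounded ratio ≈ 0.0044)


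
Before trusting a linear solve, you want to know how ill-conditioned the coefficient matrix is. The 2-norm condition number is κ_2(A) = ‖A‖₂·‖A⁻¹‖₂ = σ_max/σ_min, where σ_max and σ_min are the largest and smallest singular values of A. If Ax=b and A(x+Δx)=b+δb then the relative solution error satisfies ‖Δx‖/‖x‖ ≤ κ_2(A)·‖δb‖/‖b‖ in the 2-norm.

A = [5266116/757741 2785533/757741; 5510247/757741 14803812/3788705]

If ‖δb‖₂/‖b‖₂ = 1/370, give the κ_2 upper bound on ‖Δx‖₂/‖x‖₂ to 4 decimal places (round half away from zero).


form AᵀA = [69078239865/682724641 184206135744/3413623205; 184206135744/3413623205 491239836009/17068116025] with trace 7675418106/59059225 and determinant 10556001/59059225
λ_max, λ_min = (7675418106/59059225 ± √58909549384959990336/3487992057600625)/2 = 3249/25, 3249/2362369
so κ_2 = √((3249/25) / (3249/2362369)) = 307.4000
perturbation bound = 307.4000·1/370 = 0.8308

0.8308


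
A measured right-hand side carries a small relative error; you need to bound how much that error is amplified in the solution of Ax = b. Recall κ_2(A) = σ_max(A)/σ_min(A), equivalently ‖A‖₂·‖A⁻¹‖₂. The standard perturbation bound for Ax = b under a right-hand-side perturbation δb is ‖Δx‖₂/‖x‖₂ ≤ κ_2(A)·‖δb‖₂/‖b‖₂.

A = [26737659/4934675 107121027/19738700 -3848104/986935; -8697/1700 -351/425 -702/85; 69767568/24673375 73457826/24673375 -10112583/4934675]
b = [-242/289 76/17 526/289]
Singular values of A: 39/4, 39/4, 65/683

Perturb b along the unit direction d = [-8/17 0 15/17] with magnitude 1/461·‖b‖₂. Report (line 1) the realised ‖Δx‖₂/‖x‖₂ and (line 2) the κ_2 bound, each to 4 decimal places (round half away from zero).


0.0053
0.2222

σ_max = 39/4, σ_min = 65/683
κ = σ_max/σ_min = (39/4)/(65/683) = 102.4500
perturbation bound = 102.4500·1/461 = 0.2222
solve Ax = b  →  x = [-12.3379 16.1086 5.4905]
‖b‖₂ = 4.8990 and ‖x‖₂ = 21.0204
Δx = A⁻¹·δb where δb = 1/461·4.8990·d; ‖Δx‖ = 0.1117
relative error = 0.0053
so the bound overstates the realised error by a factor of ≈ 41.8350 (computed from the unrounded values)


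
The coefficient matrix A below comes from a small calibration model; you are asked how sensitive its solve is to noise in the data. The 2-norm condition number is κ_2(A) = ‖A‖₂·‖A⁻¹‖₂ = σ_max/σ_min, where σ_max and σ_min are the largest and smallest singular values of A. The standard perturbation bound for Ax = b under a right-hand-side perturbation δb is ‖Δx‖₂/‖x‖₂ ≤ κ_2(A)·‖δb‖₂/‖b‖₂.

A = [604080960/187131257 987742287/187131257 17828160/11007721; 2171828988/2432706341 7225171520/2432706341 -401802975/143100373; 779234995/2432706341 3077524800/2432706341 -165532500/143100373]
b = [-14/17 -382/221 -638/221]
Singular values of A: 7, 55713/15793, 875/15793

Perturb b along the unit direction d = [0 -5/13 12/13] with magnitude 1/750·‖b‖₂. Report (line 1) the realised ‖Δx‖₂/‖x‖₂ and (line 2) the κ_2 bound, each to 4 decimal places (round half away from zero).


σ_max = 7, σ_min = 875/15793
κ = σ_max/σ_min = 7/(875/15793) = 126.3440
κ_2(A)·‖δb‖/‖b‖ = 0.1685
solve Ax = b  →  x = [31.0499 -16.8838 -7.3709]
‖b‖₂ = 3.4641 and ‖x‖₂ = 36.1039
Δx = A⁻¹·δb where δb = 1/750·3.4641·d; ‖Δx‖ = 0.0834
relative error = 0.0023
tightness: 0.0023 against a bound of 0.1685 (unrounded ratio ≈ 0.0137)

0.0023
0.1685


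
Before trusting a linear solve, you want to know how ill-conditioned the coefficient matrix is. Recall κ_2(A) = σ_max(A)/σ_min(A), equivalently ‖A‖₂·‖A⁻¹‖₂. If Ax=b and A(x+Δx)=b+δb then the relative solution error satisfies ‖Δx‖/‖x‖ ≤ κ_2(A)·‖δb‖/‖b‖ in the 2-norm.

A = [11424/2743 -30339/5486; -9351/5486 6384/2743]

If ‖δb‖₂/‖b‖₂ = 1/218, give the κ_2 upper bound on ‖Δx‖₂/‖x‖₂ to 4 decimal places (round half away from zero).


0.9679

M = AᵀA = [3606345/178084 -1202040/44521; -1202040/44521 6411105/178084]. tr(M)=5008725/89042, det(M)=50625/712336
solving λ² − 5008725/89042·λ + 50625/712336 = 0 gives λ = 225/4, 225/178084
κ_2(A) = √(λ_max/λ_min) = √((225/4) / (225/178084)) = 211.0000
κ_2(A)·‖δb‖/‖b‖ = 0.9679


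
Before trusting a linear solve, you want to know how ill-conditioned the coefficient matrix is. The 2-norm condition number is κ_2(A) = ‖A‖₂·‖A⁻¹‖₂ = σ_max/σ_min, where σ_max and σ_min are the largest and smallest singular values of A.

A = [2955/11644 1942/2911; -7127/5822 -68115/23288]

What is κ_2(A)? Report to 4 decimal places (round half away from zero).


142.0000

M = AᵀA = [126061/80656 302445/80656; 302445/80656 2903641/322624]. tr(M)=3407885/322624, det(M)=28561/5161984
solving λ² − 3407885/322624·λ + 28561/5161984 = 0 gives λ = 169/16, 169/322624
so κ_2 = √((169/16) / (169/322624)) = 142.0000


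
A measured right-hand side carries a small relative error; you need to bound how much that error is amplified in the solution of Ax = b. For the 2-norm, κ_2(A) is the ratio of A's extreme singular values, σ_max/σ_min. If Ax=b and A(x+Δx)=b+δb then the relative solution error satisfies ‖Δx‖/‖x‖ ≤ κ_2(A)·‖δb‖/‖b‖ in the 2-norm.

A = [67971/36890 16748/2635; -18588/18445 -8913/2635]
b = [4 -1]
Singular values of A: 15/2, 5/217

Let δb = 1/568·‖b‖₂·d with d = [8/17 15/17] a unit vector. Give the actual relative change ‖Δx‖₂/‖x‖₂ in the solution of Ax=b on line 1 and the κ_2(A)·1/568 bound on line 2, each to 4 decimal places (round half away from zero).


0.0073
0.5731

largest singular value 15/2, smallest 5/217
condition number: (15/2) ÷ (5/217) = 325.5000
worst-case relative error ≤ 325.5000 × 1/568 = 0.5731
solve Ax = b  →  x = [-41.5147 12.6640]
‖b‖₂ = 4.1231 and ‖x‖₂ = 43.4033
re-solving with b+δb shifts x by Δx of norm 0.3150
relative error = 0.0073
realised/bound (from unrounded values) ≈ 0.0127


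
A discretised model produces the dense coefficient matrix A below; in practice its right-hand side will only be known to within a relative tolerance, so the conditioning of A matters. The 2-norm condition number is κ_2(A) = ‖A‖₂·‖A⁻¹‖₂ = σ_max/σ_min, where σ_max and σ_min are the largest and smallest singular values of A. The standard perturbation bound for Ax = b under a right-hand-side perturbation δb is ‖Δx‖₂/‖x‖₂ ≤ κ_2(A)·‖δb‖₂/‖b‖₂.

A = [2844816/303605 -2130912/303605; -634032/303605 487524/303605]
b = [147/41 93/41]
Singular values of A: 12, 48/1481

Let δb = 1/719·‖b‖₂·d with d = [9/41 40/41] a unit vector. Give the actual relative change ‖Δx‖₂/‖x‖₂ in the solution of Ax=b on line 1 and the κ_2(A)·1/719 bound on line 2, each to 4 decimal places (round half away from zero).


0.0020
0.5150

σ_max = 12, σ_min = 48/1481
κ_2(A) = 12 / (48/1481) = 370.2500
κ_2(A)·‖δb‖/‖b‖ = 0.5150
solve Ax = b  →  x = [55.7375 73.9000]
‖b‖ = 4.2426, ‖x‖ = 92.5628
Δx = A⁻¹·δb where δb = 1/719·4.2426·d; ‖Δx‖ = 0.1821
relative error = 0.0020
realised/bound (from unrounded values) ≈ 0.0038
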